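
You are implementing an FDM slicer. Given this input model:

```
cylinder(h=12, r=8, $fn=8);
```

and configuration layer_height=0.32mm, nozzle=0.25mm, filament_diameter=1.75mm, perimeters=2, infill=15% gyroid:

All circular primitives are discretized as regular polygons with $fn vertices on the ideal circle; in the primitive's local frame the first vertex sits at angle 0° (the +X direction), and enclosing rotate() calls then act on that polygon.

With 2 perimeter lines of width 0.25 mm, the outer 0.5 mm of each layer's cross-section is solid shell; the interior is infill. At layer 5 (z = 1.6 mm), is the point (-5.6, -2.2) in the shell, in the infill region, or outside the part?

At z = 1.6 mm: the cylinder: section is a regular 8-gon, circumradius r=8. Overall, the cross-section is a single solid region. The nearest boundary edge runs (-8.00, 0.00)→(-5.66, -5.66); distance from the point to it = 1.38 mm. The point is inside the cross-section and 1.38 mm from the nearest boundary — more than the 0.5 mm shell width (2 × 0.25), so it's in the infill interior.

infill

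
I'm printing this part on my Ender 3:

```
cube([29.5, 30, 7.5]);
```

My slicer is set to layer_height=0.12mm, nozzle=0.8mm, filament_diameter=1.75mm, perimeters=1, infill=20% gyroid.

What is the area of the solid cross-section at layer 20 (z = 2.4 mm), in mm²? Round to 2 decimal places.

885.00 mm²

At z = 2.4 mm: the 29.5×30 cube contributes its full rectangle (area 885.00 mm²). Overall, the cross-section is a single solid region. Net area = 885.00 mm².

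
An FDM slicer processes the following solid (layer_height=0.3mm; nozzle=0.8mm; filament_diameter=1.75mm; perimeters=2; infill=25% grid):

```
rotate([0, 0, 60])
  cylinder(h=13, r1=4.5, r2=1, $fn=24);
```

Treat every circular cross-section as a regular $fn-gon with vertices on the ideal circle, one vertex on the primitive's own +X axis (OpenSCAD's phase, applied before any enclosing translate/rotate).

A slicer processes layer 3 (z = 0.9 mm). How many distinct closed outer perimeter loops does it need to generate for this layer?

1

At z = 0.9 mm: the cone contributes a regular 24-gon of circumradius 4.258 (interpolated between r1=4.5 and r2=1 at t=0.069); (whole slice rotated 60° about Z — lengths, areas and connectivity unchanged). The result has 1 disconnected region.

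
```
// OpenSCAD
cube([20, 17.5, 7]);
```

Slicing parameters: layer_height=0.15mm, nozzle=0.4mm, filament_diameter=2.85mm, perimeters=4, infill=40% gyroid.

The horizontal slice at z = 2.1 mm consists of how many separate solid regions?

1

At z = 2.1 mm: the 20×17.5 cube contributes its full rectangle. The result has 1 disconnected region.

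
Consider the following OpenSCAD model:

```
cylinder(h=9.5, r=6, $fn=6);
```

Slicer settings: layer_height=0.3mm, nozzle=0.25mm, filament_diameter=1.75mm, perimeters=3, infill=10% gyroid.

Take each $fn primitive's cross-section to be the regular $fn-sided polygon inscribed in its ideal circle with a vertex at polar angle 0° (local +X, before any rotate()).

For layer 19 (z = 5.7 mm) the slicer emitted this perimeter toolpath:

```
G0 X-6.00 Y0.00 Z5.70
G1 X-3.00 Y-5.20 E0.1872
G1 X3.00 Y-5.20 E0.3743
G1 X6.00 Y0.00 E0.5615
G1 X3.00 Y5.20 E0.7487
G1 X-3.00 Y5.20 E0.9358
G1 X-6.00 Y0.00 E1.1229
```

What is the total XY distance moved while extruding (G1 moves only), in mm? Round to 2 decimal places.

36.01 mm

Sum the Euclidean lengths of each G1 segment: total = 36.01 mm.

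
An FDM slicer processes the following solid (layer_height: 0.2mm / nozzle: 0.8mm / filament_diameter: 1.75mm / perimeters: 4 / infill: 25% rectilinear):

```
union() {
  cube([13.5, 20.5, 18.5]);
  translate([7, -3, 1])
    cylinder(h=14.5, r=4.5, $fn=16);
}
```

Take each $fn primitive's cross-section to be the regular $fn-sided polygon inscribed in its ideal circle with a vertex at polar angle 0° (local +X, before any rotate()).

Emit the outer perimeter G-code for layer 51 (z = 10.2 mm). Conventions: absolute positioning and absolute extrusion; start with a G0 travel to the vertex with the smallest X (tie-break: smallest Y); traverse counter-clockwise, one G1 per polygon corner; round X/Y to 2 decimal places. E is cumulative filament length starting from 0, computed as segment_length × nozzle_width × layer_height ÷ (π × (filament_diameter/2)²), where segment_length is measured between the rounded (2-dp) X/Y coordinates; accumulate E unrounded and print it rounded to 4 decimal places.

At z = 10.2 mm: the cube (footprint 13.5×20.5) is included at this height; the r=4.5 cylinder at (7, -3) contributes a regular 16-gon of circumradius 4.5; Merging all regions: the regions partially overlap (shared area 6.55 mm²), so overlapping operands fuse into one piece — 1 connected region. The outline is a single polygon with 17 vertices. Extrusion per mm of travel: 0.8 × 0.2 / (π × 0.875²) = 0.066520. Accumulating E over each segment gives final E = 5.4572.

G0 X0.00 Y0.00 Z10.20
G1 X3.70 Y0.00 E0.2461
G1 X2.84 Y-1.28 E0.3487
G1 X2.50 Y-3.00 E0.4653
G1 X2.84 Y-4.72 E0.5820
G1 X3.82 Y-6.18 E0.6989
G1 X5.28 Y-7.16 E0.8159
G1 X7.00 Y-7.50 E0.9325
G1 X8.72 Y-7.16 E1.0492
G1 X10.18 Y-6.18 E1.1661
G1 X11.16 Y-4.72 E1.2831
G1 X11.50 Y-3.00 E1.3997
G1 X11.16 Y-1.28 E1.5164
G1 X10.30 Y0.00 E1.6189
G1 X13.50 Y0.00 E1.8318
G1 X13.50 Y20.50 E3.1955
G1 X0.00 Y20.50 E4.0935
G1 X0.00 Y0.00 E5.4572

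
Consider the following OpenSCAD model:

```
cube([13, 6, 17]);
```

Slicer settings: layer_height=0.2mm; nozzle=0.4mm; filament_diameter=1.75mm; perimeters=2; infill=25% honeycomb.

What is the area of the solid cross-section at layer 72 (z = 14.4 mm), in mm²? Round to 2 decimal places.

78.00 mm²

At z = 14.4 mm: the cube is present — its section is the full 13×6 rectangle (area 78.00 mm²). Overall, the cross-section is a single solid region. Net area = 78.00 mm².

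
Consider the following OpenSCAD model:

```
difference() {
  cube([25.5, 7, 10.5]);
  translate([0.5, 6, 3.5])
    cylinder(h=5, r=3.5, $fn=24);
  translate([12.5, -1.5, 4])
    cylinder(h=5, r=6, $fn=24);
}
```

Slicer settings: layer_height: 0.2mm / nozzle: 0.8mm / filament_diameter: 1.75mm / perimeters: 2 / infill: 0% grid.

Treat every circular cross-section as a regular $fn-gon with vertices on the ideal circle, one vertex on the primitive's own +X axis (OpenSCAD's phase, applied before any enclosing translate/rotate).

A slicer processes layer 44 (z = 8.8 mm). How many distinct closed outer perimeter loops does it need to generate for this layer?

At z = 8.8 mm: the 25.5×7 cube contributes its full rectangle; the cylinder at (0.5, 6) is absent (z outside [3.5, 8.5]); the cylinder at (12.5, -1.5): section is a regular 24-gon, circumradius r=6; Subtracting the remaining from the first: starting from the 25.5×7 cube, the r=6 cylinder at (12.5, -1.5) partially overlaps it — only the 38.20 mm² overlap (of its 111.81 mm²) is removed, clipping the outline — 1 connected region. The result has 1 disconnected region.

1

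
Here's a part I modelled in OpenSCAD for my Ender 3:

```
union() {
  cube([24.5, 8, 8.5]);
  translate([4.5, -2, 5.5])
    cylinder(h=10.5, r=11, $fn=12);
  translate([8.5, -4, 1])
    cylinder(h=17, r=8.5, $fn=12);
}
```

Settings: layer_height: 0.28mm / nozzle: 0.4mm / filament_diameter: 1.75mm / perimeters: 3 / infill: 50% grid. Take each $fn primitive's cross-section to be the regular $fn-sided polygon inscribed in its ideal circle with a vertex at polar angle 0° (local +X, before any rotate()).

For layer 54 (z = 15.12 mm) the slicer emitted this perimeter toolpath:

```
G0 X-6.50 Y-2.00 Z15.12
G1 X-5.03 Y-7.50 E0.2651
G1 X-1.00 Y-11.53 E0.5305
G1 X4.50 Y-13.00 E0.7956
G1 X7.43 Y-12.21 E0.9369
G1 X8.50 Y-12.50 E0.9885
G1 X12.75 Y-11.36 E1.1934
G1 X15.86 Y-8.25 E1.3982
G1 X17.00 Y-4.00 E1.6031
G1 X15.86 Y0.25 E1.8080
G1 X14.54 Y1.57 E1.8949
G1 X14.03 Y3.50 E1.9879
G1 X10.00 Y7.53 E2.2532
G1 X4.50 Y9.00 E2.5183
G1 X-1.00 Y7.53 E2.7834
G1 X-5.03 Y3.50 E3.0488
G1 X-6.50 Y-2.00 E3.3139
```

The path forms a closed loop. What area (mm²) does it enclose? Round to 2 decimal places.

387.94 mm²

Apply the shoelace formula to the sequence of (X, Y) vertices; enclosed area = 387.94 mm².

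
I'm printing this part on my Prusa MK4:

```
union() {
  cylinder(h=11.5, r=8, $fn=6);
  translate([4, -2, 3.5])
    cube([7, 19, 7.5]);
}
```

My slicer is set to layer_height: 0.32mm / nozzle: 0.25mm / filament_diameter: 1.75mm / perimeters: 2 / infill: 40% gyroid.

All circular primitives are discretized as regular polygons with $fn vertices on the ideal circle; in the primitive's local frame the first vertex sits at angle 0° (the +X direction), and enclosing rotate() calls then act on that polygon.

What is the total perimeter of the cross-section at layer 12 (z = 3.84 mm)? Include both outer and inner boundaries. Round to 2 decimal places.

At z = 3.84 mm: the r=8 cylinder gives a regular 6-gon of circumradius 8 (constant along its height) (perimeter = 2·6·8.000·sin(180°/6) = 48.00 mm); the 7×19 cube at (4, -2) contributes its full rectangle (perimeter 52.00 mm); Combining (union): the regions partially overlap (shared area 20.70 mm²), so the edge portions inside another operand are dropped and the merged outline is re-measured after clipping — boundary = 77.92 mm. Overall, the cross-section is a single solid region. Total boundary length (outer) = 77.92 mm.

77.92 mm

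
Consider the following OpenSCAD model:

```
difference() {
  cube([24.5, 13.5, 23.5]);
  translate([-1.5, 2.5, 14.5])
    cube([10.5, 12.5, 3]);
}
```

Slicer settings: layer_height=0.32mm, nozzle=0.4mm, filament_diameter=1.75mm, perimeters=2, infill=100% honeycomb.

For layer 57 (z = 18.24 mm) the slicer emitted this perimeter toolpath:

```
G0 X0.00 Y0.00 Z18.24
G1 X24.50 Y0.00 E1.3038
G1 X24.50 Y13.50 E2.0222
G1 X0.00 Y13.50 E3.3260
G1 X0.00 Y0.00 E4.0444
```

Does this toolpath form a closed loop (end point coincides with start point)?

Start point (G0): (0.00, 0.00). End point (last G1): the path returns to the start — closed.

yes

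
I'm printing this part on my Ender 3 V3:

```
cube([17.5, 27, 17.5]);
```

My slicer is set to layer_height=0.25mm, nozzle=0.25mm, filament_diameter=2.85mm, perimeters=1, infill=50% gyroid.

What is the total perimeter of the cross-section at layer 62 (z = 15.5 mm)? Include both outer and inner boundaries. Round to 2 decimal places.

89.00 mm

At z = 15.5 mm: the 17.5×27 cube contributes its full rectangle (perimeter 89.00 mm). Overall, the cross-section is a single solid region. Total boundary length (outer) = 89.00 mm.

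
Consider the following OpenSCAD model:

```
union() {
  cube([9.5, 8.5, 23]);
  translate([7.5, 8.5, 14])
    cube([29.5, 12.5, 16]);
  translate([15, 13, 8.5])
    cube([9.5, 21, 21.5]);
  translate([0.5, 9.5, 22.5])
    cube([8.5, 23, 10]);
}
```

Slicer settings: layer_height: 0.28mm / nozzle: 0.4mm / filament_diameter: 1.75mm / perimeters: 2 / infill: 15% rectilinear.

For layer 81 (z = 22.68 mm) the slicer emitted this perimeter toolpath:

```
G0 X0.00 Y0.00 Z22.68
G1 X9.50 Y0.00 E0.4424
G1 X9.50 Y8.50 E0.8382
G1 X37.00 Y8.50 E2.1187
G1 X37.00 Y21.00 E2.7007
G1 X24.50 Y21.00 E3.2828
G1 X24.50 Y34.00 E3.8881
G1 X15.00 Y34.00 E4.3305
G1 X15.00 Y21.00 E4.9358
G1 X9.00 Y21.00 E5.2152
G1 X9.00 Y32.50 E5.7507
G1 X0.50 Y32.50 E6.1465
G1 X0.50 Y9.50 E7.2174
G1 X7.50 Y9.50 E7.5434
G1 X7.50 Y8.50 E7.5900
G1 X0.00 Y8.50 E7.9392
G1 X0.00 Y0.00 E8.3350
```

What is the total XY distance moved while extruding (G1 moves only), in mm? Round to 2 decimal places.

Sum the Euclidean lengths of each G1 segment: total = 179.00 mm.

179.00 mm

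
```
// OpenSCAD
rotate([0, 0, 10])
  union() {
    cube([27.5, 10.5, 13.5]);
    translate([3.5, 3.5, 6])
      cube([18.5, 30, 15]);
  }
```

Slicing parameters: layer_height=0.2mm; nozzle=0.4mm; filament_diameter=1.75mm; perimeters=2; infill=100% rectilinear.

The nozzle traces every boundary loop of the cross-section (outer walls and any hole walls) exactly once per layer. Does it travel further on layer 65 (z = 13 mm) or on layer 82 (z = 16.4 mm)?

layer 65 (z = 13 mm)

Layer 65 (z = 13): the cube is present — its section is the full 27.5×10.5 rectangle (perimeter 76.00 mm); the 18.5×30 cube at (3.5, 3.5) contributes its full rectangle (perimeter 97.00 mm); Merging all regions: the regions partially overlap (shared area 129.50 mm²), so the edge portions inside another operand are dropped and the merged outline is re-measured after clipping — boundary = 122.00 mm; (whole slice rotated 10° about Z — lengths, areas and connectivity unchanged). So its perimeter = 122.00 mm. Layer 82 (z = 16.4): the cube does not reach this height (z outside [0, 13.5]); the cube at (3.5, 3.5) is present — its section is the full 18.5×30 rectangle (perimeter 97.00 mm); Combining (union): only the 18.5×30 cube at (3.5, 3.5) is present, so the union is just that shape — boundary = 97.00 mm; (rotated 10° about Z; rotation is an isometry so areas/perimeters/island counts are preserved). So its perimeter = 97.00 mm. Layer 65 is larger (122.00 vs 97.00 mm).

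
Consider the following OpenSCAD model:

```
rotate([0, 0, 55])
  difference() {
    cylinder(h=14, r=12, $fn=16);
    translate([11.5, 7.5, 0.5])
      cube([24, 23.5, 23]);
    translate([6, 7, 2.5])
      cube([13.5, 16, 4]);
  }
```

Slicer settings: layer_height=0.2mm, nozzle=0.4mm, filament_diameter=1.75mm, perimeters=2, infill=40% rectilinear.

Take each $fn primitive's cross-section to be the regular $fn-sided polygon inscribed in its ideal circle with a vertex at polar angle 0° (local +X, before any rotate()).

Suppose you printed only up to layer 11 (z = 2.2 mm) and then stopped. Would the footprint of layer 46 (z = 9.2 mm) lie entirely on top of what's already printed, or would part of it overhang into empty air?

entirely on top

Compare the two slices. At z = 2.2: the cylinder: section is a regular 16-gon, circumradius r=12 (area = (16/2)·12.000²·sin(360°/16) = 440.85 mm²); the cube at (11.5, 7.5) (footprint 24×23.5) is included at this height (area 564.00 mm²); the cube at (6, 7) is absent (z outside [2.5, 6.5]); After the difference (first − rest): starting from the r=12 cylinder (440.85 mm²), the 24×23.5 cube at (11.5, 7.5) misses the remaining region (no effect) — area = 440.85 mm²; (rotated 55° about Z; rotation is an isometry so areas/perimeters/island counts are preserved). At z = 9.2: the r=12 cylinder gives a regular 16-gon of circumradius 12 (constant along its height) (area = (16/2)·12.000²·sin(360°/16) = 440.85 mm²); the cube at (11.5, 7.5) is present — its section is the full 24×23.5 rectangle (area 564.00 mm²); the cube at (6, 7) is not intersected at this z (z outside [2.5, 6.5]); After the difference (first − rest): starting from the r=12 cylinder (440.85 mm²), the 24×23.5 cube at (11.5, 7.5) misses the remaining region (no effect) — area = 440.85 mm²; (rotated 55° about Z; rotation is an isometry so areas/perimeters/island counts are preserved). Checking containment: the cross-section at z = 9.2 is a subset of the cross-section at z = 2.2.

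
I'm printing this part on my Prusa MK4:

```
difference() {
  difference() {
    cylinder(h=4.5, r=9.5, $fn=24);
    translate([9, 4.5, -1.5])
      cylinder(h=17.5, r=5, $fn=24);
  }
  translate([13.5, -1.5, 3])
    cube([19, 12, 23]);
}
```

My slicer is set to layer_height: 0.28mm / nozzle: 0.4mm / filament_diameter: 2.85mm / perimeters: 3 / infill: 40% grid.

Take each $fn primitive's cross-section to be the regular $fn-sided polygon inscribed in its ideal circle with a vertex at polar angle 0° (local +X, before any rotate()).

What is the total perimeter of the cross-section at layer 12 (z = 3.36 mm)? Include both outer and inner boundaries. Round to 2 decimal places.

61.75 mm

At z = 3.36 mm: the r=9.5 cylinder gives a regular 24-gon of circumradius 9.5 (constant along its height) (perimeter = 2·24·9.500·sin(180°/24) = 59.52 mm); the cylinder at (9, 4.5): section is a regular 24-gon, circumradius r=5 (perimeter = 2·24·5.000·sin(180°/24) = 31.33 mm); Taking the first minus the rest: starting from the r=9.5 cylinder, the r=5 cylinder at (9, 4.5) partially overlaps it — only the 28.64 mm² overlap (of its 77.65 mm²) is removed, clipping the outline — boundary = 61.75 mm; the cube at (13.5, -1.5) (footprint 19×12) is included at this height (perimeter 62.00 mm); Taking the first minus the rest: starting from the result so far, the 19×12 cube at (13.5, -1.5) misses the remaining region (no effect) — boundary = 61.75 mm. Overall, the cross-section is a single solid region. Total boundary length (outer) = 61.75 mm.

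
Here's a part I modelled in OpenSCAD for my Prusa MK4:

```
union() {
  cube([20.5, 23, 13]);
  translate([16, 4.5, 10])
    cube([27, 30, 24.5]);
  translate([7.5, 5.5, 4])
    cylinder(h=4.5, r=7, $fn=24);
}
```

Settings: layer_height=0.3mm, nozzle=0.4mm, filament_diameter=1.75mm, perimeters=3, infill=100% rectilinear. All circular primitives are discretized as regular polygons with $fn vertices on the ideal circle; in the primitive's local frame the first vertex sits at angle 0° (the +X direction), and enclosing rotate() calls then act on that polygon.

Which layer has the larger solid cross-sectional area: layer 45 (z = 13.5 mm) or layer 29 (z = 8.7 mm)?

Layer 45 (z = 13.5): the cube is not intersected at this z (z outside [0, 13]); the cube at (16, 4.5) is present — its section is the full 27×30 rectangle (area 810.00 mm²); the cylinder at (7.5, 5.5) does not reach this height (z outside [4, 8.5]); Taking the union: only the 27×30 cube at (16, 4.5) is present, so the union is just that shape — area = 810.00 mm². So its area = 810.00 mm². Layer 29 (z = 8.7): the cube is present — its section is the full 20.5×23 rectangle (area 471.50 mm²); the cube at (16, 4.5) is not intersected at this z (z outside [10, 34.5]); the cylinder at (7.5, 5.5) is not intersected at this z (z outside [4, 8.5]); Merging all regions: only the 20.5×23 cube is present, so the union is just that shape — area = 471.50 mm². So its area = 471.50 mm². Layer 45 is larger (810.00 vs 471.50 mm²).

layer 45 (z = 13.5 mm)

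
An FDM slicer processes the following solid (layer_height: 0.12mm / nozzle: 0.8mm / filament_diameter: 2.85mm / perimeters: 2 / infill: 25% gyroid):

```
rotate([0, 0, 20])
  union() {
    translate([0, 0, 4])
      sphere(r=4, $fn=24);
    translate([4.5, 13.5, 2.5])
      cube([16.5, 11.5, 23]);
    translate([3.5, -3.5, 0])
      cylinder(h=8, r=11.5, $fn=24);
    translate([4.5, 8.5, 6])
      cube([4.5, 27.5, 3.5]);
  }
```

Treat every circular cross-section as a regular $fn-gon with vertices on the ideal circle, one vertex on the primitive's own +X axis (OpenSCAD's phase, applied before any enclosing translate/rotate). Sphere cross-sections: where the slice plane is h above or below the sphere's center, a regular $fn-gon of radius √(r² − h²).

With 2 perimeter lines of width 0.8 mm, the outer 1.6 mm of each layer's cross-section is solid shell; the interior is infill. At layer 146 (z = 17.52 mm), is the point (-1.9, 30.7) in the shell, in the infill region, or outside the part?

At z = 17.52 mm: the sphere is not intersected at this z (|z−center|=13.520 > r=4); the cube at (4.5, 13.5) (footprint 16.5×11.5) is included at this height; the cylinder at (3.5, -3.5) does not reach this height (z outside [0, 8]); the cube at (4.5, 8.5) is absent (z outside [6, 9.5]); Combining (union): only the 16.5×11.5 cube at (4.5, 13.5) is present, so the union is just that shape — 1 connected region; (rotated 20° about Z; rotation is an isometry so areas/perimeters/island counts are preserved). Overall, the cross-section is a single solid region. Undo the 20° rotation: the query point maps to (8.715, 29.498) in the un-rotated model frame. The nearest boundary edge runs (21.00, 25.00)→(4.50, 25.00); distance from the point to it = 4.50 mm. The point is not inside any of the regions above, so it lies outside the cross-section (4.50 mm from the nearest boundary).

outside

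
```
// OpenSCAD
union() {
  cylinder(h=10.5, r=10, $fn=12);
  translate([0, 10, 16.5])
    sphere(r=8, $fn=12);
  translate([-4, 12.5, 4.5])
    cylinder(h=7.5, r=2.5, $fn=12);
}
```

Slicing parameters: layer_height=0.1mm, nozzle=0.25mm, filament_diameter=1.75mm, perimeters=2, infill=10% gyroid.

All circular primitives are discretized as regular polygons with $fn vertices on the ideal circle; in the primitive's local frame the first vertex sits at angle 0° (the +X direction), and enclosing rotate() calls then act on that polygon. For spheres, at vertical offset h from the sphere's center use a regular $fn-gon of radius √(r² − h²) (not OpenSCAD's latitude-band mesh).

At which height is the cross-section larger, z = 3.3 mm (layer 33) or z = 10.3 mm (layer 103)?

layer 103 (z = 10.3 mm)

Layer 33 (z = 3.3): the cylinder: section is a regular 12-gon, circumradius r=10 (area = (12/2)·10.000²·sin(360°/12) = 300.00 mm²); the sphere at (0, 10) is not intersected at this z (|z−center|=13.200 > r=8); the cylinder at (-4, 12.5) is absent (z outside [4.5, 12]); Combining (union): only the r=10 cylinder is present, so the union is just that shape — area = 300.00 mm². So its area = 300.00 mm². Layer 103 (z = 10.3): the r=10 cylinder gives a regular 12-gon of circumradius 10 (constant along its height) (area = (12/2)·10.000²·sin(360°/12) = 300.00 mm²); the sphere at (0, 10): section is a regular 12-gon, circumradius = √(r²−h²) = √(8²−6.2²) = 5.056 (area = (12/2)·5.056²·sin(360°/12) = 76.68 mm²); the r=2.5 cylinder at (-4, 12.5) contributes a regular 12-gon of circumradius 2.5 (area = (12/2)·2.500²·sin(360°/12) = 18.75 mm²); Merging all regions: the regions partially overlap — summed areas 395.43 mm² minus the doubly-counted overlap 41.38 mm² gives 354.05 mm² — area = 354.05 mm². So its area = 354.05 mm². Layer 103 is larger (354.05 vs 300.00 mm²).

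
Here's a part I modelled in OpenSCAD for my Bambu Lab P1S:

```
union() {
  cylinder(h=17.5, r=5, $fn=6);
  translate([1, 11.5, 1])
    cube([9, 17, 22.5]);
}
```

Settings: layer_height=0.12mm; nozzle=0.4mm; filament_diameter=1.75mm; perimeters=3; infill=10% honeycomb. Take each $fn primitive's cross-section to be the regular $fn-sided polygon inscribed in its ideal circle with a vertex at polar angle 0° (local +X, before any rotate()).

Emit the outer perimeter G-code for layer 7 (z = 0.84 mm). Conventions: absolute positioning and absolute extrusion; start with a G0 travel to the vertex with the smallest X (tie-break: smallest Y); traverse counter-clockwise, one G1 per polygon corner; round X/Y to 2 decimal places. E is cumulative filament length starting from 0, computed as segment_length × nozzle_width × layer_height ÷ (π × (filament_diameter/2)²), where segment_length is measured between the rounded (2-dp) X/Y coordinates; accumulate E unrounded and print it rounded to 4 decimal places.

G0 X-5.00 Y0.00 Z0.84
G1 X-2.50 Y-4.33 E0.0998
G1 X2.50 Y-4.33 E0.1996
G1 X5.00 Y0.00 E0.2993
G1 X2.50 Y4.33 E0.3991
G1 X-2.50 Y4.33 E0.4989
G1 X-5.00 Y0.00 E0.5987

At z = 0.84 mm: the r=5 cylinder contributes a regular 6-gon of circumradius 5; the cube at (1, 11.5) is not intersected at this z (z outside [1, 23.5]); Combining (union): only the r=5 cylinder is present, so the union is just that shape — 1 connected region. The outline is a single polygon with 6 vertices. Extrusion per mm of travel: 0.4 × 0.12 / (π × 0.875²) = 0.019956. Accumulating E over each segment gives final E = 0.5987.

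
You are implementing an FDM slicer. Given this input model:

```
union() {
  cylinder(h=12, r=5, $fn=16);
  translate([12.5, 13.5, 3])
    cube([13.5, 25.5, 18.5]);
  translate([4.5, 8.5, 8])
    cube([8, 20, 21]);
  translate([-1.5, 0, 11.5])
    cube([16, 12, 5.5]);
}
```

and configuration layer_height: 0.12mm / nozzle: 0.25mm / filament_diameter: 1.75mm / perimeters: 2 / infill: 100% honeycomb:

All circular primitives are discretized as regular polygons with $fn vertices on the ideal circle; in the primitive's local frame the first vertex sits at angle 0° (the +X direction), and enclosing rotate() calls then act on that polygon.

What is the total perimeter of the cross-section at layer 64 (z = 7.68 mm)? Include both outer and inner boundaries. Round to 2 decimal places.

109.21 mm

At z = 7.68 mm: the r=5 cylinder contributes a regular 16-gon of circumradius 5 (perimeter = 2·16·5.000·sin(180°/16) = 31.21 mm); the 13.5×25.5 cube at (12.5, 13.5) contributes its full rectangle (perimeter 78.00 mm); the cube at (4.5, 8.5) does not reach this height (z outside [8, 29]); the cube at (-1.5, 0) is not intersected at this z (z outside [11.5, 17]); Taking the union: the 2 present regions are separate (no shared area or edge), so areas and boundary lengths simply add and each stays a separate island — boundary = 109.21 mm. Overall, the cross-section has 2 separate islands. Total boundary length (outer) = 109.21 mm.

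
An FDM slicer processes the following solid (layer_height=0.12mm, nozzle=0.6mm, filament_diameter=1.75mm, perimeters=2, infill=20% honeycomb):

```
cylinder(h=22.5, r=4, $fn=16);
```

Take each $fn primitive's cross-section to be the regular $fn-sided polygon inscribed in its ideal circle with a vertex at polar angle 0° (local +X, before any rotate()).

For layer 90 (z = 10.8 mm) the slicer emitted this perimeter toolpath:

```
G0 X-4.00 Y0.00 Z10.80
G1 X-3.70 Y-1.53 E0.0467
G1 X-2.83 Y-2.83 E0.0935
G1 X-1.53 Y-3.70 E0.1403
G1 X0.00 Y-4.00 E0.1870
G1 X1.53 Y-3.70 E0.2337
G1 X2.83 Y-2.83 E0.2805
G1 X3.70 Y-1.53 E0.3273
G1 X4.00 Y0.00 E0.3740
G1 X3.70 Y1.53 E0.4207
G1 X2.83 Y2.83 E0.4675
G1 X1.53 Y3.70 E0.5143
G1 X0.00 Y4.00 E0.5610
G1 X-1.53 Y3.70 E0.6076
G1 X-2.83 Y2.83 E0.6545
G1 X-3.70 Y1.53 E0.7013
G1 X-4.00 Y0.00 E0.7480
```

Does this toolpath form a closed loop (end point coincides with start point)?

yes

Start point (G0): (-4.00, 0.00). End point (last G1): the path returns to the start — closed.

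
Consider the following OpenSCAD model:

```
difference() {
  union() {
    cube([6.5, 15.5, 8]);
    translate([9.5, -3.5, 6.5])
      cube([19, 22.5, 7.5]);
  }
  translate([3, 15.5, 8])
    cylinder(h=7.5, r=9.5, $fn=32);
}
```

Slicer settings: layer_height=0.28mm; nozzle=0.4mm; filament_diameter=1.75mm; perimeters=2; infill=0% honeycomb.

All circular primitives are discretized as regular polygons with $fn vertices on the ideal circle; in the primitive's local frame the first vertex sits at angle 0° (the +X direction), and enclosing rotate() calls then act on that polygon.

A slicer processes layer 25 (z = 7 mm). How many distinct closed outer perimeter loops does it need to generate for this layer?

At z = 7 mm: the 6.5×15.5 cube contributes its full rectangle; the cube at (9.5, -3.5) (footprint 19×22.5) is included at this height; Merging all regions: the 2 present regions are separate (no shared area or edge), so areas and boundary lengths simply add and each stays a separate island — 2 connected regions; the cylinder at (3, 15.5) is not intersected at this z (z outside [8, 15.5]); After the difference (first − rest): none of the subtracted shapes is present at this height, so that combined region is unchanged — 2 connected regions. The result has 2 disconnected regions.

2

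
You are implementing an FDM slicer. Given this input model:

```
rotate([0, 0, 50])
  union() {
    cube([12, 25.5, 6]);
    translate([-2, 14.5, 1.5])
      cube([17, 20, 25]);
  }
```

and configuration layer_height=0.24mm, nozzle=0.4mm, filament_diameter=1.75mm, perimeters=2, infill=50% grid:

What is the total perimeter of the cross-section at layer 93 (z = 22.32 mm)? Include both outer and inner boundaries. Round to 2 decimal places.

74.00 mm

At z = 22.32 mm: the cube is not intersected at this z (z outside [0, 6]); the cube at (-2, 14.5) (footprint 17×20) is included at this height (perimeter 74.00 mm); Taking the union: only the 17×20 cube at (-2, 14.5) is present, so the union is just that shape — boundary = 74.00 mm; (whole slice rotated 50° about Z — lengths, areas and connectivity unchanged). Overall, the cross-section is a single solid region. Total boundary length (outer) = 74.00 mm.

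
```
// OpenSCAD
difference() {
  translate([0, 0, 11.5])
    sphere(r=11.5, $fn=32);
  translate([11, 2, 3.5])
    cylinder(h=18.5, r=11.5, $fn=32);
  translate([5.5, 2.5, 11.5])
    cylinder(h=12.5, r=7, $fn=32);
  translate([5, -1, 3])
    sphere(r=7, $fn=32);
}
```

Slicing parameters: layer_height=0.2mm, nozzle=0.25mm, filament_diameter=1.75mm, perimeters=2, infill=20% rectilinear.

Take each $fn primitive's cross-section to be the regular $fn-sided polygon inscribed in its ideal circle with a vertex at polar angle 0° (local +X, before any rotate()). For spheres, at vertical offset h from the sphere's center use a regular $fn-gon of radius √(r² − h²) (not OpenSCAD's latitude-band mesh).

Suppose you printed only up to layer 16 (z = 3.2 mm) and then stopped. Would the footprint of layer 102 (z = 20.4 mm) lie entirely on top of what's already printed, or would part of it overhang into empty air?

part overhangs

Compare the two slices. At z = 3.2: the r=11.5 sphere contributes a regular 32-gon of circumradius √(11.5²−8.3²) = 7.960 (area = (32/2)·7.960²·sin(360°/32) = 197.77 mm²); the cylinder at (11, 2) does not reach this height (z outside [3.5, 22]); the cylinder at (5.5, 2.5) does not reach this height (z outside [11.5, 24]); the r=7 sphere at (5, -1) contributes a regular 32-gon of circumradius √(7²−0.2²) = 6.997 (area = (32/2)·6.997²·sin(360°/32) = 152.83 mm²); After the difference (first − rest): starting from the r=11.5 sphere (197.77 mm²), the r=7 sphere at (5, -1) partially overlaps it — only the 99.37 mm² overlap (of its 152.83 mm²) is removed, clipping the outline — area = 98.40 mm². At z = 20.4: the r=11.5 sphere contributes a regular 32-gon of circumradius √(11.5²−8.9²) = 7.283 (area = (32/2)·7.283²·sin(360°/32) = 165.56 mm²); the r=11.5 cylinder at (11, 2) contributes a regular 32-gon of circumradius 11.5 (area = (32/2)·11.500²·sin(360°/32) = 412.81 mm²); the r=7 cylinder at (5.5, 2.5) gives a regular 32-gon of circumradius 7 (constant along its height) (area = (32/2)·7.000²·sin(360°/32) = 152.95 mm²); the sphere at (5, -1) does not reach this height (|z−center|=17.400 > r=7); After the difference (first − rest): starting from the r=11.5 sphere (165.56 mm²), the r=11.5 cylinder at (11, 2) partially overlaps it — only the 75.47 mm² overlap (of its 412.81 mm²) is removed, clipping the outline; the r=7 cylinder at (5.5, 2.5) partially overlaps it — only the 7.39 mm² overlap (of its 152.95 mm²) is removed, clipping the outline — area = 82.71 mm². Checking containment: at z = 20.4 the cross-section extends beyond the z = 3.2 cross-section by about 15.73 mm².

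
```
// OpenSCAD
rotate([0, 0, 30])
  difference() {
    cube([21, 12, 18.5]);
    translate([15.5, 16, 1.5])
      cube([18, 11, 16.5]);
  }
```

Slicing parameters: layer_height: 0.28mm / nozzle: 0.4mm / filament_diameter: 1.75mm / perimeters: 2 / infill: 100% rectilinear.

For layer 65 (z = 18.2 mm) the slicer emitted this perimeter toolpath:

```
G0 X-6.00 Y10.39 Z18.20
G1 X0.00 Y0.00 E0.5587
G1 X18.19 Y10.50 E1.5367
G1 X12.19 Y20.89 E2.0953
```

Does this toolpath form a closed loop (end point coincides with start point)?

Start point (G0): (-6.00, 10.39). End point (last G1): the path does not return to the start — open.

no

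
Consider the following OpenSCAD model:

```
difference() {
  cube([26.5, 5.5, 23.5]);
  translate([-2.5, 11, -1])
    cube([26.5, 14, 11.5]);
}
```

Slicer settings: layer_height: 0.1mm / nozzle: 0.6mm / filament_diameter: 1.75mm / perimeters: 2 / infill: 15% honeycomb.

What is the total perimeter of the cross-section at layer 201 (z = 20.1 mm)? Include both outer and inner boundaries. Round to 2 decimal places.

At z = 20.1 mm: the cube (footprint 26.5×5.5) is included at this height (perimeter 64.00 mm); the cube at (-2.5, 11) does not reach this height (z outside [-1, 10.5]); Subtracting the remaining from the first: none of the subtracted shapes is present at this height, so the 26.5×5.5 cube is unchanged — boundary = 64.00 mm. Overall, the cross-section is a single solid region. Total boundary length (outer) = 64.00 mm.

64.00 mm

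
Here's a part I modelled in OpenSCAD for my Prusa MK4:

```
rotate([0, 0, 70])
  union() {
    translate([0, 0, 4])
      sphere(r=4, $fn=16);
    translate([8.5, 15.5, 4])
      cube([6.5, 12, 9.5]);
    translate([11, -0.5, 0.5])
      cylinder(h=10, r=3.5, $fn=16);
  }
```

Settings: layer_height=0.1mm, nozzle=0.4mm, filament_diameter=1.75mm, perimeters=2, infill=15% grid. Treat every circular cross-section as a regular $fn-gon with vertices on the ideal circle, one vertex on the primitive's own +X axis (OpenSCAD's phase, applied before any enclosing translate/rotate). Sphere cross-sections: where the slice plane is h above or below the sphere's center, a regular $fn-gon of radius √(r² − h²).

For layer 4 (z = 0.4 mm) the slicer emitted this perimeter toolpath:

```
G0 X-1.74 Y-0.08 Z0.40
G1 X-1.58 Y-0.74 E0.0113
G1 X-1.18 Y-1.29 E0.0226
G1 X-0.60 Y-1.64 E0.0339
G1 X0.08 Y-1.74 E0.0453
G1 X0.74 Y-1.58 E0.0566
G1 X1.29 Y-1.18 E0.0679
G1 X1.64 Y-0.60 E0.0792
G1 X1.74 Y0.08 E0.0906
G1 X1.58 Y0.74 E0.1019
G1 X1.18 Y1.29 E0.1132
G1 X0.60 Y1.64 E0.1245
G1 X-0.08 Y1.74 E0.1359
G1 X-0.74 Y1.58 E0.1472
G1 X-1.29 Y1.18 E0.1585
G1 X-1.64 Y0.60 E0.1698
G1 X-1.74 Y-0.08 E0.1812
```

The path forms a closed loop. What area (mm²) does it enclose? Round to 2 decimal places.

Apply the shoelace formula to the sequence of (X, Y) vertices; enclosed area = 9.33 mm².

9.33 mm²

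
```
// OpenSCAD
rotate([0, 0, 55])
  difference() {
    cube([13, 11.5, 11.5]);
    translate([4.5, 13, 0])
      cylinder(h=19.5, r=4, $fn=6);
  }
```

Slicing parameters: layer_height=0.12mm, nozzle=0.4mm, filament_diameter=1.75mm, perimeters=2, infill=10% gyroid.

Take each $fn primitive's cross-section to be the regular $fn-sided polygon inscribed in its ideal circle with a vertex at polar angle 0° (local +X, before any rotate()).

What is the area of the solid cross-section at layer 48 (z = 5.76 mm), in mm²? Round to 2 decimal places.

139.42 mm²

At z = 5.76 mm: the 13×11.5 cube contributes its full rectangle (area 149.50 mm²); the cylinder at (4.5, 13): section is a regular 6-gon, circumradius r=4 (area = (6/2)·4.000²·sin(360°/6) = 41.57 mm²); Taking the first minus the rest: starting from the 13×11.5 cube (149.50 mm²), the r=4 cylinder at (4.5, 13) partially overlaps it — only the 10.08 mm² overlap (of its 41.57 mm²) is removed, clipping the outline — area = 139.42 mm²; (whole slice rotated 55° about Z — lengths, areas and connectivity unchanged). Overall, the cross-section is a single solid region. Net area = 139.42 mm².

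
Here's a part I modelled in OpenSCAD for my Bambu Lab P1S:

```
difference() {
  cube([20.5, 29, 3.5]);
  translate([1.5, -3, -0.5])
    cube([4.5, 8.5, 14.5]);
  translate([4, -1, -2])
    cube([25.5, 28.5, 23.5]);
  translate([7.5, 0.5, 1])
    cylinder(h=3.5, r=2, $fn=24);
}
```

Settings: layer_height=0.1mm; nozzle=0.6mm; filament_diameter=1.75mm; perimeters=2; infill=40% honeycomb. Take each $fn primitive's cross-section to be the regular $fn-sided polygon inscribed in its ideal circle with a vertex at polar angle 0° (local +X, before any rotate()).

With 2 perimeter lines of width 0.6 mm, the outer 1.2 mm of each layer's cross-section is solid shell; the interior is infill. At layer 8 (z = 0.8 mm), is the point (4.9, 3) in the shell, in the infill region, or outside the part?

At z = 0.8 mm: the cube (footprint 20.5×29) is included at this height; the 4.5×8.5 cube at (1.5, -3) contributes its full rectangle; the 25.5×28.5 cube at (4, -1) contributes its full rectangle; the cylinder at (7.5, 0.5) does not reach this height (z outside [1, 4.5]); Subtracting the remaining from the first: starting from the 20.5×29 cube, the 4.5×8.5 cube at (1.5, -3) partially overlaps it — only the 24.75 mm² overlap (of its 38.25 mm²) is removed, clipping the outline; the 25.5×28.5 cube at (4, -1) partially overlaps it — only the 442.75 mm² overlap (of its 726.75 mm²) is removed, clipping the outline — 1 connected region. Overall, the cross-section is a single solid region. The nearest boundary edge runs (4.00, 27.50)→(4.00, 5.50); distance from the point to it = 2.66 mm. The point is not inside any of the regions above, so it lies outside the cross-section (2.66 mm from the nearest boundary).

outside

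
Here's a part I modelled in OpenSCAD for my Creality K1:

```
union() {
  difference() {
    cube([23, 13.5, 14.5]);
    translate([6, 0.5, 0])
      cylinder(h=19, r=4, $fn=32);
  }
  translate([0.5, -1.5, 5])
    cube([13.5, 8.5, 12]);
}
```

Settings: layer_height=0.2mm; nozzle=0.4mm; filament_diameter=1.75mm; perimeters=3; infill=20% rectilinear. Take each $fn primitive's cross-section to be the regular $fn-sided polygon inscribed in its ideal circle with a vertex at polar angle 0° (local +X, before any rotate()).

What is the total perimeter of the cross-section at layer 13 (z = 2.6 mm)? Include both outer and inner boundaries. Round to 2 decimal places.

78.65 mm

At z = 2.6 mm: the cube is present — its section is the full 23×13.5 rectangle (perimeter 73.00 mm); the r=4 cylinder at (6, 0.5) contributes a regular 32-gon of circumradius 4 (perimeter = 2·32·4.000·sin(180°/32) = 25.09 mm); Taking the first minus the rest: starting from the 23×13.5 cube, the r=4 cylinder at (6, 0.5) partially overlaps it — only the 28.95 mm² overlap (of its 49.94 mm²) is removed, clipping the outline — boundary = 78.65 mm; the cube at (0.5, -1.5) is absent (z outside [5, 17]); Combining (union): only the result so far is present, so the union is just that shape — boundary = 78.65 mm. Overall, the cross-section is a single solid region. Total boundary length (outer) = 78.65 mm.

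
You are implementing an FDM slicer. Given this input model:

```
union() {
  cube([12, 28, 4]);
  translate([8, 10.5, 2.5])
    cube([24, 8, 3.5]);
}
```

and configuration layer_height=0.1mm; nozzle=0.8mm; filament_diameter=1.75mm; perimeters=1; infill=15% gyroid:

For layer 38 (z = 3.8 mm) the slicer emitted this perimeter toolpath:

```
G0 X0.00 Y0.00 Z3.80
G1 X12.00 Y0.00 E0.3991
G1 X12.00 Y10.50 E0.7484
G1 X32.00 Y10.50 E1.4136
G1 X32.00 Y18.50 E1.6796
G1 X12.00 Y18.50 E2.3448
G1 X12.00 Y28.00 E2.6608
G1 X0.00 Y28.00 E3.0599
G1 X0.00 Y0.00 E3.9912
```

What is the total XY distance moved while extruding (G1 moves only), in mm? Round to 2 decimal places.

Sum the Euclidean lengths of each G1 segment: total = 120.00 mm.

120.00 mm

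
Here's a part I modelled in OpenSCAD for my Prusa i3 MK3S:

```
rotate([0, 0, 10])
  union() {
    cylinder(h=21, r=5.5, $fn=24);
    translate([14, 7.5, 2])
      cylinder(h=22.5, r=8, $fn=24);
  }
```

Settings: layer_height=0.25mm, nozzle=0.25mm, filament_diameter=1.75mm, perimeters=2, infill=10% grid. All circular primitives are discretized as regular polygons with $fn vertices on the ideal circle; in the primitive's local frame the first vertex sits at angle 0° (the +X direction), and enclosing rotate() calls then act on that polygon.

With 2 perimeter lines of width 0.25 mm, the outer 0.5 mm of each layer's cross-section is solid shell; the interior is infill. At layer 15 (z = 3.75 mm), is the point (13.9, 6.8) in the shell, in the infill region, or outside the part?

At z = 3.75 mm: the r=5.5 cylinder gives a regular 24-gon of circumradius 5.5 (constant along its height); the cylinder at (14, 7.5): section is a regular 24-gon, circumradius r=8; Taking the union: the 2 present regions are separate (no shared area or edge), so areas and boundary lengths simply add and each stays a separate island — 2 connected regions; (rotated 10° about Z; rotation is an isometry so areas/perimeters/island counts are preserved). Overall, the cross-section has 2 separate islands. Undo the 10° rotation: the query point maps to (14.870, 4.283) in the un-rotated model frame. The nearest boundary edge runs (18.00, 0.57)→(16.07, -0.23); distance from the point to it = 4.63 mm. (Shell/infill is judged within the island containing the point — the largest one.) The point is inside the cross-section and 4.63 mm from the nearest boundary — more than the 0.5 mm shell width (2 × 0.25), so it's in the infill interior.

infill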